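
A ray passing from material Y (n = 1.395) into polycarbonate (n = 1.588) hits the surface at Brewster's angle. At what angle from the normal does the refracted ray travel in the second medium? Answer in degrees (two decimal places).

θ_t ≈ 41.30°

First find Brewster's angle: tan θ_B = 1.588/1.395 = 1.1384, giving θ_B = 48.70°.
The refracted ray is perpendicular to the reflected ray, so θ_t = 90° − θ_B = 41.30°.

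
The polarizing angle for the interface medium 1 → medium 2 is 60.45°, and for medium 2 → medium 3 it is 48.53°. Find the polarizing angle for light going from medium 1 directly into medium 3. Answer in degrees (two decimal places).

θ_B ≈ 63.39°

n₂/n₁ = tan 60.45° = 1.7639 and n₃/n₂ = tan 48.53° = 1.1315.
Multiplying, n₃/n₁ = 1.7639 × 1.1315 = 1.9958, and θ_B(1→3) = arctan 1.9958 = 63.39°.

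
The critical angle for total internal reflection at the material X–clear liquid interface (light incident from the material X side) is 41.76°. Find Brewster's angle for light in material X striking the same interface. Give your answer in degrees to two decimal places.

n₂/n₁ = sin θ_c = sin 41.76° = 0.6660.
tan θ_B equals the same ratio, so θ_B = arctan(0.6660) = 33.66°.

θ_B ≈ 33.66°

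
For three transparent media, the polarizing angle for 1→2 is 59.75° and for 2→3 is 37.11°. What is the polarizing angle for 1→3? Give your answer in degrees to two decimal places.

θ_B ≈ 52.37°

n₂/n₁ = tan 59.75° = 1.7147 and n₃/n₂ = tan 37.11° = 0.7566.
n₃/n₁ = 1.2973. Then tan θ_B(1→3) = n₃/n₁, so θ_B(1→3) = arctan(1.2973) = 52.37°.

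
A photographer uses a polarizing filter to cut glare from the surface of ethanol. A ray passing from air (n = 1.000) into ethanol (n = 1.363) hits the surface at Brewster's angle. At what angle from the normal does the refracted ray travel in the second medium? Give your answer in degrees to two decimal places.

θ_B = arctan(n₂/n₁) = arctan(1.363/1.000) = 53.73°.
The refracted ray is perpendicular to the reflected ray, so θ_t = 90° − θ_B = 36.27°.

θ_t ≈ 36.27°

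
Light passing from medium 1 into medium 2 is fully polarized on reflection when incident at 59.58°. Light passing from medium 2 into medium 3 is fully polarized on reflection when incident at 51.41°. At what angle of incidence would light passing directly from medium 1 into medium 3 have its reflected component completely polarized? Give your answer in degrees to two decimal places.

n₂/n₁ = tan 59.58° = 1.7031 and n₃/n₂ = tan 51.41° = 1.2531.
So n₃/n₁ = (n₂/n₁)(n₃/n₂) = 1.7031 × 1.2531 = 2.1342.
θ_B(1→3) = arctan(2.1342) = 64.89°.

θ_B ≈ 64.89°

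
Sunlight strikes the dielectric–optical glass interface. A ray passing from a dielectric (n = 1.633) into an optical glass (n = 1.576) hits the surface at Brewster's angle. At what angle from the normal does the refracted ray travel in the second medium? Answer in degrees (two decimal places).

θ_t ≈ 46.02°

First find Brewster's angle: tan θ_B = 1.576/1.633 = 0.9651, giving θ_B = 43.98°.
At Brewster's angle the reflected and refracted rays are perpendicular, so θ_t = 90° − θ_B = 90° − 43.98° = 46.02°.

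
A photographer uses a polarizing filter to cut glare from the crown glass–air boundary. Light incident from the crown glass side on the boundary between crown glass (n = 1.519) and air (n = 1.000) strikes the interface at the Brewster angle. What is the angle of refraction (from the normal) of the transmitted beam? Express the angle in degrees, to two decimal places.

θ_t ≈ 56.64°

First find Brewster's angle: tan θ_B = 1.000/1.519 = 0.6583, giving θ_B = 33.36°.
The refracted ray is perpendicular to the reflected ray, so θ_t = 90° − θ_B = 56.64°.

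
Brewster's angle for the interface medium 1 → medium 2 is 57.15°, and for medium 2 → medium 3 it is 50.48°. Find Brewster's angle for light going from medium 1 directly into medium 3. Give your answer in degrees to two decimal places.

tan θ_B(1→2) = n₂/n₁ = tan 57.15° = 1.5487.
tan θ_B(2→3) = n₃/n₂ = tan 50.48° = 1.2122.
n₃/n₁ = 1.8774. Then tan θ_B(1→3) = n₃/n₁, so θ_B(1→3) = arctan(1.8774) = 61.96°.

θ_B ≈ 61.96°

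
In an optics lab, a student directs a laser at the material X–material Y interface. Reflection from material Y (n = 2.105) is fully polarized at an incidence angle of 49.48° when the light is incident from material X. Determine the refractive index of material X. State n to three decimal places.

Brewster's law: tan θ_B = n₂/n₁ (light incident in material X, refracted into material Y).
n₁ = n₂ / tan θ_B = 2.105 / tan 49.48° = 1.799.

n ≈ 1.799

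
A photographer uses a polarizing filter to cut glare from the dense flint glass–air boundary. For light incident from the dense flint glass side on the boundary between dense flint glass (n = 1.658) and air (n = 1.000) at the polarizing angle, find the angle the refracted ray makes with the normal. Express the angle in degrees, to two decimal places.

θ_B = arctan(n₂/n₁) = arctan(1.000/1.658) = 31.10°.
The refracted ray is perpendicular to the reflected ray, so θ_t = 90° − θ_B = 58.90°.

θ_t ≈ 58.90°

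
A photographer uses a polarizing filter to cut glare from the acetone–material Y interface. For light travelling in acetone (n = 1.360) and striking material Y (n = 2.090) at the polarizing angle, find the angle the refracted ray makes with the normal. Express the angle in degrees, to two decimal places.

θ_B = arctan(n₂/n₁) = arctan(2.090/1.360) = 56.95°.
The refracted ray is perpendicular to the reflected ray, so θ_t = 90° − θ_B = 33.05°.

θ_t ≈ 33.05°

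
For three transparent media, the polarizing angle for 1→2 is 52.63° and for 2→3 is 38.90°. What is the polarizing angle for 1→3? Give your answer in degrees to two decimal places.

n₂/n₁ = tan 52.63° = 1.3094 and n₃/n₂ = tan 38.90° = 0.8069.
n₃/n₁ = 1.0565. Then tan θ_B(1→3) = n₃/n₁, so θ_B(1→3) = arctan(1.0565) = 46.57°.

θ_B ≈ 46.57°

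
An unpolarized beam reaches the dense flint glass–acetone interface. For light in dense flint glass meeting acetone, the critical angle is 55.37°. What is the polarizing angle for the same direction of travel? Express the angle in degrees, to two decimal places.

sin θ_c = n₂/n₁, so n₂/n₁ = sin 55.37° = 0.8228.
Brewster: tan θ_B = n₂/n₁ = 0.8228.
θ_B = arctan(0.8228) = 39.45°.

θ_B ≈ 39.45°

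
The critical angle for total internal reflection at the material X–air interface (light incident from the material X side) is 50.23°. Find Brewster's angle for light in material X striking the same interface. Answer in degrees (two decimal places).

sin θ_c = n₂/n₁, so n₂/n₁ = sin 50.23° = 0.7686.
Brewster: tan θ_B = n₂/n₁ = 0.7686.
θ_B = arctan(0.7686) = 37.55°.

θ_B ≈ 37.55°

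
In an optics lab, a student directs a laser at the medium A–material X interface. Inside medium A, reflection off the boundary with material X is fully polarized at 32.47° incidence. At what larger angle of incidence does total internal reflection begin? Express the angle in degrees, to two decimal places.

θ_c ≈ 39.52°

n₂/n₁ = tan 32.47° = 0.6363; the critical angle satisfies sin θ_c = n₂/n₁.
θ_c = arcsin(0.6363) = 39.52°.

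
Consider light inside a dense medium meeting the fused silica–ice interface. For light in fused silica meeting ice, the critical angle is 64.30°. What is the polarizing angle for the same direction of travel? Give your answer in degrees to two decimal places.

sin θ_c = n₂/n₁, so n₂/n₁ = sin 64.30° = 0.9011.
Brewster: tan θ_B = n₂/n₁ = 0.9011.
θ_B = arctan(0.9011) = 42.02°.

θ_B ≈ 42.02°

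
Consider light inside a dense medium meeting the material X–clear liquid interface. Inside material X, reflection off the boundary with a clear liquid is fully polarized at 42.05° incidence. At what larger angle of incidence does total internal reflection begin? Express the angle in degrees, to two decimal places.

θ_c ≈ 64.42°

From Brewster, n₂/n₁ = tan θ_B = tan 42.05° = 0.9020.
Then sin θ_c = n₂/n₁ = 0.9020, so θ_c = arcsin 0.9020 = 64.42°.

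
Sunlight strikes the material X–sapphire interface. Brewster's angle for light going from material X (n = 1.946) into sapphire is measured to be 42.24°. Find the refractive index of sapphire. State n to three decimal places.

n ≈ 1.767

Full polarization of the reflected beam means tan θ_B = n₂/n₁, where n₁ is the incident medium (material X).
n₂ = n₁ tan θ_B = 1.946 × tan 42.24° = 1.767.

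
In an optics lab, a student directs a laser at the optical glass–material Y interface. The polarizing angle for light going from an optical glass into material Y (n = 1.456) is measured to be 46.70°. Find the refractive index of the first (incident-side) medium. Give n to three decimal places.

Brewster's law: tan θ_B = n₂/n₁ (light incident in an optical glass, refracted into material Y).
n₁ = n₂ / tan θ_B = 1.456 / tan 46.70° = 1.372.

n ≈ 1.372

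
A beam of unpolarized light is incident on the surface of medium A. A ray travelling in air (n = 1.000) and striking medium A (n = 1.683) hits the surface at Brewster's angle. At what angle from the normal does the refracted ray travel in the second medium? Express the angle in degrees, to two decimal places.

tan θ_B = n₂/n₁ = 1.683/1.000 = 1.6830, so θ_B = 59.28°.
Since θ_B + θ_t = 90° at Brewster incidence, θ_t = 90° − 59.28° = 30.72°.

θ_t ≈ 30.72°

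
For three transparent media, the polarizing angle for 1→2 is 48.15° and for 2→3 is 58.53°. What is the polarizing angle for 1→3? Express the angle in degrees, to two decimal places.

θ_B ≈ 61.27°

n₂/n₁ = tan 48.15° = 1.1165 and n₃/n₂ = tan 58.53° = 1.6338.
n₃/n₁ = 1.8241. Then tan θ_B(1→3) = n₃/n₁, so θ_B(1→3) = arctan(1.8241) = 61.27°.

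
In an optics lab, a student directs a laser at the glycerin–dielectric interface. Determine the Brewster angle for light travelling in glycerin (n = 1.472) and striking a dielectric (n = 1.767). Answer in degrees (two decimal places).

Brewster's condition: tan θ_B = n₂/n₁ = 1.767/1.472 = 1.2004.
θ_B = arctan(1.2004) = 50.20°.

θ_B ≈ 50.20°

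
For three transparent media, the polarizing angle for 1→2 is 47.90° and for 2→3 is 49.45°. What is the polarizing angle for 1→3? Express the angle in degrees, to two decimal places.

θ_B ≈ 52.29°

n₂/n₁ = tan 47.90° = 1.1067 and n₃/n₂ = tan 49.45° = 1.1688.
n₃/n₁ = 1.2935. Then tan θ_B(1→3) = n₃/n₁, so θ_B(1→3) = arctan(1.2935) = 52.29°.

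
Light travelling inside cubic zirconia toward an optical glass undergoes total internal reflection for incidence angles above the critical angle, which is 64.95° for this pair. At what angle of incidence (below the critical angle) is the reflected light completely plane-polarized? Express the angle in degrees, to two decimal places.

n₂/n₁ = sin θ_c = sin 64.95° = 0.9059.
tan θ_B equals the same ratio, so θ_B = arctan(0.9059) = 42.17°.

θ_B ≈ 42.17°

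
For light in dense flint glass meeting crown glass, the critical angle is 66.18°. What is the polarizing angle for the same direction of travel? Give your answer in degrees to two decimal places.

θ_B ≈ 42.45°

n₂/n₁ = sin θ_c = sin 66.18° = 0.9148.
tan θ_B equals the same ratio, so θ_B = arctan(0.9148) = 42.45°.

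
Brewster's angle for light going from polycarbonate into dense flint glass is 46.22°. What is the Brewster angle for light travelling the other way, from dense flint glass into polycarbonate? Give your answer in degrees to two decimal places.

θ_B' ≈ 43.78°

Reversing the direction swaps n₁ and n₂, so tan θ_B' = 1/tan θ_B and θ_B' = 90° − θ_B.
Hence θ_B' = 90° − 46.22° = 43.78°.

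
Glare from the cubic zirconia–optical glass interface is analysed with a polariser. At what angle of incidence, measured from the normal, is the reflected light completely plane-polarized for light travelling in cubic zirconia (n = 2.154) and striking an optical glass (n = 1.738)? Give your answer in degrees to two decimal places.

Brewster's condition: tan θ_B = n₂/n₁ = 1.738/2.154 = 0.8069.
θ_B = arctan(0.8069) = 38.90°.

θ_B ≈ 38.90°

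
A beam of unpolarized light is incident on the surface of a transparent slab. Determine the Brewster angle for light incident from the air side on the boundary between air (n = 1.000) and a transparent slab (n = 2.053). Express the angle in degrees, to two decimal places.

θ_B ≈ 64.03°

At Brewster's angle the reflected and refracted rays are perpendicular, which with Snell's law gives tan θ_B = n₂/n₁.
Brewster's condition: tan θ_B = n₂/n₁ = 2.053/1.000 = 2.0530. Taking the arctangent, θ_B = 64.03°.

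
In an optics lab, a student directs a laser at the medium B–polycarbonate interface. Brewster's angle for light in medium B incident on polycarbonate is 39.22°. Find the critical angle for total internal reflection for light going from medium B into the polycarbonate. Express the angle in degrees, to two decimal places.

From Brewster, n₂/n₁ = tan θ_B = tan 39.22° = 0.8162.
Then sin θ_c = n₂/n₁ = 0.8162, so θ_c = arcsin 0.8162 = 54.70°.

θ_c ≈ 54.70°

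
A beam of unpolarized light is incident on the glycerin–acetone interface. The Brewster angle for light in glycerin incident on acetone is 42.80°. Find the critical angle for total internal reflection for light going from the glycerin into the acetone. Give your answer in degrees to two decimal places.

n₂/n₁ = tan 42.80° = 0.9260; the critical angle satisfies sin θ_c = n₂/n₁.
θ_c = arcsin(0.9260) = 67.82°.

θ_c ≈ 67.82°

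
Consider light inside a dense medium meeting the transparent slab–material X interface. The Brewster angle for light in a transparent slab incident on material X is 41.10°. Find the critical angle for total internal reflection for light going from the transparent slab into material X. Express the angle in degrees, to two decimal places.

θ_c ≈ 60.73°

n₂/n₁ = tan 41.10° = 0.8724; the critical angle satisfies sin θ_c = n₂/n₁.
θ_c = arcsin(0.8724) = 60.73°.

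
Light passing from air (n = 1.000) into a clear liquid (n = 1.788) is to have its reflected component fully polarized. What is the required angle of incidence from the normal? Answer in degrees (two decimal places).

θ_B ≈ 60.78°

Here n₂/n₁ = 1.788/1.000 = 1.7880, and Brewster's law gives tan θ_B = n₂/n₁.
θ_B = arctan(1.7880) = 60.78°.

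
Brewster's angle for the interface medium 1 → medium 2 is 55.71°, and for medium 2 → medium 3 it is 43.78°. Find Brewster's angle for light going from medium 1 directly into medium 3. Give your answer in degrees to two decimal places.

θ_B ≈ 54.57°

Each Brewster angle gives a ratio: n₂/n₁ = tan 55.71° = 1.4665, n₃/n₂ = tan 43.78° = 0.9583.
Multiplying, n₃/n₁ = 1.4665 × 0.9583 = 1.4053, and θ_B(1→3) = arctan 1.4053 = 54.57°.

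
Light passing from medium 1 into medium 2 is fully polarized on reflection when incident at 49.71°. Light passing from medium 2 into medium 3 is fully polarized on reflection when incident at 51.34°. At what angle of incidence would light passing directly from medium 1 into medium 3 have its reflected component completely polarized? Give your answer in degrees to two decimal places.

θ_B ≈ 55.85°

tan θ_B(1→2) = n₂/n₁ = tan 49.71° = 1.1796.
tan θ_B(2→3) = n₃/n₂ = tan 51.34° = 1.2500.
So n₃/n₁ = (n₂/n₁)(n₃/n₂) = 1.1796 × 1.2500 = 1.4745.
θ_B(1→3) = arctan(1.4745) = 55.85°.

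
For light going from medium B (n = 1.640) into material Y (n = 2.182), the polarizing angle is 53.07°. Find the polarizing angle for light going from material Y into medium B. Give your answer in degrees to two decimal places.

Reversing the direction swaps n₁ and n₂, so tan θ_B' = 1/tan θ_B and θ_B' = 90° − θ_B.
Hence θ_B' = 90° − 53.07° = 36.93°.

θ_B' ≈ 36.93°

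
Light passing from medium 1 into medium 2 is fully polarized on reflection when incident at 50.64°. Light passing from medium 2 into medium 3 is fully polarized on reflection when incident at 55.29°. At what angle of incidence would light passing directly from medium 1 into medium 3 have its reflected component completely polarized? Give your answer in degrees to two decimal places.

θ_B ≈ 60.40°

tan θ_B(1→2) = n₂/n₁ = tan 50.64° = 1.2192.
tan θ_B(2→3) = n₃/n₂ = tan 55.29° = 1.4436.
n₃/n₁ = 1.7600. Then tan θ_B(1→3) = n₃/n₁, so θ_B(1→3) = arctan(1.7600) = 60.40°.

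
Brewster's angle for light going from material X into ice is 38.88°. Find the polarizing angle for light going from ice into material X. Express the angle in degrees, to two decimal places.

Reversing the direction swaps n₁ and n₂, so tan θ_B' = 1/tan θ_B and θ_B' = 90° − θ_B.
Hence θ_B' = 90° − 38.88° = 51.12°.

θ_B' ≈ 51.12°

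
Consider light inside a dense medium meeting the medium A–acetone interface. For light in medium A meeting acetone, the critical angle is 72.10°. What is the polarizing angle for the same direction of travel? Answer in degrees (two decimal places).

sin θ_c = n₂/n₁, so n₂/n₁ = sin 72.10° = 0.9516.
Brewster: tan θ_B = n₂/n₁ = 0.9516.
θ_B = arctan(0.9516) = 43.58°.

θ_B ≈ 43.58°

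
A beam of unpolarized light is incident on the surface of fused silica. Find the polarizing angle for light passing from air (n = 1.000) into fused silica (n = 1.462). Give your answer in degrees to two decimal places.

tan θ_B = n₂/n₁ = 1.462/1.000 = 1.4620.
θ_B = arctan(1.4620) = 55.63°.

θ_B ≈ 55.63°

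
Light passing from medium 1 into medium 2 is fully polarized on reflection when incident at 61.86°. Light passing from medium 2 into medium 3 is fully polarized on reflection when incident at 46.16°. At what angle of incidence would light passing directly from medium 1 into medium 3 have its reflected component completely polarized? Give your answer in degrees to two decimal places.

θ_B ≈ 62.81°

tan θ_B(1→2) = n₂/n₁ = tan 61.86° = 1.8697.
tan θ_B(2→3) = n₃/n₂ = tan 46.16° = 1.0413.
n₃/n₁ = 1.9470. Then tan θ_B(1→3) = n₃/n₁, so θ_B(1→3) = arctan(1.9470) = 62.81°.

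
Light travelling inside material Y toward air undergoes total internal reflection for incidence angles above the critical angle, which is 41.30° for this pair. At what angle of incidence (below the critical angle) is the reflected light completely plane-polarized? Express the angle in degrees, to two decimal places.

At the critical angle sin θ_c = n₂/n₁, giving n₂/n₁ = sin 41.30° = 0.6600.
Then tan θ_B = n₂/n₁ = 0.6600, so θ_B = arctan 0.6600 = 33.42°.

θ_B ≈ 33.42°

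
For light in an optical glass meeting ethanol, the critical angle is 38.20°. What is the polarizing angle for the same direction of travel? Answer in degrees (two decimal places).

θ_B ≈ 31.73°

n₂/n₁ = sin θ_c = sin 38.20° = 0.6184.
tan θ_B equals the same ratio, so θ_B = arctan(0.6184) = 31.73°.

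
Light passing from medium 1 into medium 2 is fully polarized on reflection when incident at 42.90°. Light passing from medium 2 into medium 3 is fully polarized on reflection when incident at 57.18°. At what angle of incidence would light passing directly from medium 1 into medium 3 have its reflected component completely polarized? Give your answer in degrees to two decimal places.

n₂/n₁ = tan 42.90° = 0.9293 and n₃/n₂ = tan 57.18° = 1.5505.
n₃/n₁ = 1.4408. Then tan θ_B(1→3) = n₃/n₁, so θ_B(1→3) = arctan(1.4408) = 55.24°.

θ_B ≈ 55.24°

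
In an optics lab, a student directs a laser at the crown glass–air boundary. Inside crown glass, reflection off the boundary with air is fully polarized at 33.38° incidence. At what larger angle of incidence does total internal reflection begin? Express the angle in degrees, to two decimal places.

tan θ_B = n₂/n₁ = tan 33.38° = 0.6589.
Total internal reflection: sin θ_c = n₂/n₁ = 0.6589.
θ_c = arcsin(0.6589) = 41.21°.

θ_c ≈ 41.21°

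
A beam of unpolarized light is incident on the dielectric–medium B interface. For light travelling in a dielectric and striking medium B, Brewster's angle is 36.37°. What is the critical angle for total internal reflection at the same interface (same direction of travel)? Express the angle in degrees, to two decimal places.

From Brewster, n₂/n₁ = tan θ_B = tan 36.37° = 0.7365.
Then sin θ_c = n₂/n₁ = 0.7365, so θ_c = arcsin 0.7365 = 47.43°.

θ_c ≈ 47.43°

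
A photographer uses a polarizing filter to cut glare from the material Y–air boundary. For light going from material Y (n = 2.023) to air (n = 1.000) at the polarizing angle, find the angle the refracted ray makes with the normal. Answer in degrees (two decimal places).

θ_B = arctan(n₂/n₁) = arctan(1.000/2.023) = 26.30°.
Since θ_B + θ_t = 90° at Brewster incidence, θ_t = 90° − 26.30° = 63.70°.

θ_t ≈ 63.70°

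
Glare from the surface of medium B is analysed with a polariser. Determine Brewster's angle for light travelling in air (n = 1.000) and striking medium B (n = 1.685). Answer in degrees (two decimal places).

θ_B ≈ 59.31°

Brewster's condition: tan θ_B = n₂/n₁ = 1.685/1.000 = 1.6850.
So θ_B = arctan 1.6850 = 59.31°.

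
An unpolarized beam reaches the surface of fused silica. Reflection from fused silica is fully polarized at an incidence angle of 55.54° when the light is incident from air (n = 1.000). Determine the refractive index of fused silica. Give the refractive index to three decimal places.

At the polarizing angle, tan θ_B = n₂/n₁ with n₁ on the incident side (air) and n₂ on the transmitted side (fused silica).
n₂ = n₁ tan θ_B = 1.000 × tan 55.54° = 1.457.

n ≈ 1.457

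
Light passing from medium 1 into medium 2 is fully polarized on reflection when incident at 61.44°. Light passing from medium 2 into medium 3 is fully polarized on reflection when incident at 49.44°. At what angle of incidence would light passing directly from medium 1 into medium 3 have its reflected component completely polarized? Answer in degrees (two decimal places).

θ_B ≈ 65.02°

tan θ_B(1→2) = n₂/n₁ = tan 61.44° = 1.8372.
tan θ_B(2→3) = n₃/n₂ = tan 49.44° = 1.1684.
Multiplying, n₃/n₁ = 1.8372 × 1.1684 = 2.1465, and θ_B(1→3) = arctan 2.1465 = 65.02°.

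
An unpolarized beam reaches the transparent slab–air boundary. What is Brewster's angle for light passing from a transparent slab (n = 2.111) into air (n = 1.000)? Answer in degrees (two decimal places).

The reflected p-component vanishes when tan θ_B = n₂/n₁.
Brewster's condition: tan θ_B = n₂/n₁ = 1.000/2.111 = 0.4737. Taking the arctangent, θ_B = 25.35°.

θ_B ≈ 25.35°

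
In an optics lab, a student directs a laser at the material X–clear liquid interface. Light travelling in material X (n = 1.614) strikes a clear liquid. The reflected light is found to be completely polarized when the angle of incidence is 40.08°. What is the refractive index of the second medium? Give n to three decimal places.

At the polarizing angle, tan θ_B = n₂/n₁ with n₁ on the incident side (material X) and n₂ on the transmitted side (a clear liquid).
n₂ = n₁ tan θ_B = 1.614 × tan 40.08° = 1.358.

n ≈ 1.358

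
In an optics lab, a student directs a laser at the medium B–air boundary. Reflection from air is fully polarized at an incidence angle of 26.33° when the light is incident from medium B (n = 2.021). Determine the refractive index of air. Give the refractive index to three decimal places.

n ≈ 1.000

Full polarization of the reflected beam means tan θ_B = n₂/n₁, where n₁ is the incident medium (medium B).
n₂ = n₁ tan θ_B = 2.021 × tan 26.33° = 1.000.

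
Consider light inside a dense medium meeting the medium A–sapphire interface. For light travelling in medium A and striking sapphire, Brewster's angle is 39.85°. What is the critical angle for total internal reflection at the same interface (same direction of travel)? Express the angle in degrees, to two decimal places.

n₂/n₁ = tan 39.85° = 0.8346; the critical angle satisfies sin θ_c = n₂/n₁.
θ_c = arcsin(0.8346) = 56.58°.

θ_c ≈ 56.58°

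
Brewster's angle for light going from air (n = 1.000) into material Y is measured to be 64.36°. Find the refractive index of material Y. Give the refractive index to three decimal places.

At Brewster's angle, tan θ_B = n₂/n₁ with n₁ on the incident side (air) and n₂ on the transmitted side (material Y).
n₂ = n₁ tan θ_B = 1.000 × tan 64.36° = 2.083.

n ≈ 2.083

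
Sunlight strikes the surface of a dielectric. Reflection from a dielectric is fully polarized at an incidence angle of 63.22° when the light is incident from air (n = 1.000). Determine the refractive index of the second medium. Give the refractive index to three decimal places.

n ≈ 1.981

Full polarization of the reflected beam means tan θ_B = n₂/n₁, where n₁ is the incident medium (air).
n₂ = n₁ tan θ_B = 1.000 × tan 63.22° = 1.981.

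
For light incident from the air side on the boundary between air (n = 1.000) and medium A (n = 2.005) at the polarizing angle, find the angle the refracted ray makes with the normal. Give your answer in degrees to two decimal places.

θ_B = arctan(n₂/n₁) = arctan(2.005/1.000) = 63.49°.
The refracted ray is perpendicular to the reflected ray, so θ_t = 90° − θ_B = 26.51°.

θ_t ≈ 26.51°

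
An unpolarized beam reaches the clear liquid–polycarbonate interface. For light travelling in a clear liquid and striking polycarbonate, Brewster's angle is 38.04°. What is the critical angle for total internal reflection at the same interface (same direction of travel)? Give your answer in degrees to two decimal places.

θ_c ≈ 51.48°

tan θ_B = n₂/n₁ = tan 38.04° = 0.7824.
Total internal reflection: sin θ_c = n₂/n₁ = 0.7824.
θ_c = arcsin(0.7824) = 51.48°.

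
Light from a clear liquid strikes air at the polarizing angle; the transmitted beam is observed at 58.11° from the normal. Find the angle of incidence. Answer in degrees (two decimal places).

Brewster's condition makes the reflected and refracted beams perpendicular: θ_B + θ_t = 90°.
θ_B = 90° − 58.11° = 31.89°.

θ_B ≈ 31.89°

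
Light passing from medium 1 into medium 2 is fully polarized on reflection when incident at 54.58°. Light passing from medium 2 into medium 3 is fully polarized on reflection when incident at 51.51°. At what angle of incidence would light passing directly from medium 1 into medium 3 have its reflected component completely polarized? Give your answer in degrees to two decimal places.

tan θ_B(1→2) = n₂/n₁ = tan 54.58° = 1.4061.
tan θ_B(2→3) = n₃/n₂ = tan 51.51° = 1.2576.
So n₃/n₁ = (n₂/n₁)(n₃/n₂) = 1.4061 × 1.2576 = 1.7683.
θ_B(1→3) = arctan(1.7683) = 60.51°.

θ_B ≈ 60.51°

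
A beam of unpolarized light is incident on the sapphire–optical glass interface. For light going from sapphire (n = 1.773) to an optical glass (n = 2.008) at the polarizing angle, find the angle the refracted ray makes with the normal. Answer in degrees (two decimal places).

tan θ_B = n₂/n₁ = 2.008/1.773 = 1.1325, so θ_B = 48.56°.
Since θ_B + θ_t = 90° at Brewster incidence, θ_t = 90° − 48.56° = 41.44°.

θ_t ≈ 41.44°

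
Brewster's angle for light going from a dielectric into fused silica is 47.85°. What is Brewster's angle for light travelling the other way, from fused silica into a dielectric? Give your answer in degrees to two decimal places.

θ_B' ≈ 42.15°

tan θ_B' = n₁/n₂ = 1/tan θ_B, so θ_B' = 90° − θ_B.
θ_B' = 90° − 47.85° = 42.15°.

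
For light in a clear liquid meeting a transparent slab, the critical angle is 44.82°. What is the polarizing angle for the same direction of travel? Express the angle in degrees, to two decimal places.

sin θ_c = n₂/n₁, so n₂/n₁ = sin 44.82° = 0.7049.
Brewster: tan θ_B = n₂/n₁ = 0.7049.
θ_B = arctan(0.7049) = 35.18°.

θ_B ≈ 35.18°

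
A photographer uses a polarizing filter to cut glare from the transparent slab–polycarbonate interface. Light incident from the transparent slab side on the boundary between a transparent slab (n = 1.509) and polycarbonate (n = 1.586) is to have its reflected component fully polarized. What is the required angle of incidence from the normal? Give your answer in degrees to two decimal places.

θ_B ≈ 46.43°

Here n₂/n₁ = 1.586/1.509 = 1.0510, and Brewster's law gives tan θ_B = n₂/n₁. Taking the arctangent, θ_B = 46.43°.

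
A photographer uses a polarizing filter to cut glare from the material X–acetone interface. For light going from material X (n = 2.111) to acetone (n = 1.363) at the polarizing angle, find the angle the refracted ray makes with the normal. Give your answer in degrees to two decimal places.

θ_t ≈ 57.15°

tan θ_B = n₂/n₁ = 1.363/2.111 = 0.6457, so θ_B = 32.85°.
Since θ_B + θ_t = 90° at Brewster incidence, θ_t = 90° − 32.85° = 57.15°.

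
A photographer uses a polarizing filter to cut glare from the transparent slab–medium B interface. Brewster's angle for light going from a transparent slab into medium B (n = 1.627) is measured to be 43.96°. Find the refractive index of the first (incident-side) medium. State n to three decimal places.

Full polarization of the reflected beam means tan θ_B = n₂/n₁, where n₁ is the incident medium (a transparent slab).
n₁ = n₂ / tan θ_B = 1.627 / tan 43.96° = 1.687.

n ≈ 1.687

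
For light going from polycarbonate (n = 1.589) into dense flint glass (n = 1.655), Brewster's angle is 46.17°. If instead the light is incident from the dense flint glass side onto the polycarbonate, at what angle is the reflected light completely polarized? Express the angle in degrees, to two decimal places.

tan θ_B' = n₁/n₂ = 1/tan θ_B, so θ_B' = 90° − θ_B.
θ_B' = 90° − 46.17° = 43.83°.

θ_B' ≈ 43.83°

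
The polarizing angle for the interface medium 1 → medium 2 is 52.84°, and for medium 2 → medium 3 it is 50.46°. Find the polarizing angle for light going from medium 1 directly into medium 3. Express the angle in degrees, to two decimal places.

tan θ_B(1→2) = n₂/n₁ = tan 52.84° = 1.3194.
tan θ_B(2→3) = n₃/n₂ = tan 50.46° = 1.2114.
n₃/n₁ = 1.5982. Then tan θ_B(1→3) = n₃/n₁, so θ_B(1→3) = arctan(1.5982) = 57.97°.

θ_B ≈ 57.97°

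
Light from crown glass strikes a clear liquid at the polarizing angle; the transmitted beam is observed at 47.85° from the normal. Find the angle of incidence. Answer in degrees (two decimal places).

At Brewster's angle the reflected and refracted rays are perpendicular, so θ_B + θ_t = 90°.
So θ_B = 90° − θ_t = 90° − 47.85° = 42.15°.

θ_B ≈ 42.15°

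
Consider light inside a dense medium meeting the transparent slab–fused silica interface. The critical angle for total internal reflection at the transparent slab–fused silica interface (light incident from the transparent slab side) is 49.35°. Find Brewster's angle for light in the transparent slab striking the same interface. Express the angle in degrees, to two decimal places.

sin θ_c = n₂/n₁, so n₂/n₁ = sin 49.35° = 0.7587.
Brewster: tan θ_B = n₂/n₁ = 0.7587.
θ_B = arctan(0.7587) = 37.19°.

θ_B ≈ 37.19°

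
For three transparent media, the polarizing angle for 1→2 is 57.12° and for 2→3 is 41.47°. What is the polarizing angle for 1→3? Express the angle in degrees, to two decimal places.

θ_B ≈ 53.82°

Each Brewster angle gives a ratio: n₂/n₁ = tan 57.12° = 1.5469, n₃/n₂ = tan 41.47° = 0.8838.
So n₃/n₁ = (n₂/n₁)(n₃/n₂) = 1.5469 × 0.8838 = 1.3672.
θ_B(1→3) = arctan(1.3672) = 53.82°.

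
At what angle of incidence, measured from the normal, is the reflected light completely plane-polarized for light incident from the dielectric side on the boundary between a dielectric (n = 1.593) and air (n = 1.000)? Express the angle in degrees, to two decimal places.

Here n₂/n₁ = 1.000/1.593 = 0.6277, and Brewster's law gives tan θ_B = n₂/n₁.
θ_B = arctan(0.6277) = 32.12°.

θ_B ≈ 32.12°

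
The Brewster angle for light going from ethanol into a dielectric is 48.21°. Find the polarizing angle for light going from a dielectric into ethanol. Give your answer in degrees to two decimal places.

θ_B' ≈ 41.79°

tan θ_B' = n₁/n₂ = 1/tan θ_B, so θ_B' = 90° − θ_B.
θ_B' = 90° − 48.21° = 41.79°.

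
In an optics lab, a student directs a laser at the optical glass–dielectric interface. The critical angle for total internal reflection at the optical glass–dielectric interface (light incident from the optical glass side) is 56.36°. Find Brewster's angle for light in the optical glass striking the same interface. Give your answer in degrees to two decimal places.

θ_B ≈ 39.78°

At the critical angle sin θ_c = n₂/n₁, giving n₂/n₁ = sin 56.36° = 0.8325.
Then tan θ_B = n₂/n₁ = 0.8325, so θ_B = arctan 0.8325 = 39.78°.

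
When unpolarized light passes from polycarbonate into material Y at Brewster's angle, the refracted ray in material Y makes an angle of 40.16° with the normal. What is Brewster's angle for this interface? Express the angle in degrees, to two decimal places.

At Brewster's angle the reflected and refracted rays are perpendicular, so θ_B + θ_t = 90°.
θ_B = 90° − 40.16° = 49.84°.

θ_B ≈ 49.84°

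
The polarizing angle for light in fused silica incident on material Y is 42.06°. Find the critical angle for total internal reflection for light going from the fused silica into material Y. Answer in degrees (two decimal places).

θ_c ≈ 64.46°

From Brewster, n₂/n₁ = tan θ_B = tan 42.06° = 0.9023.
Then sin θ_c = n₂/n₁ = 0.9023, so θ_c = arcsin 0.9023 = 64.46°.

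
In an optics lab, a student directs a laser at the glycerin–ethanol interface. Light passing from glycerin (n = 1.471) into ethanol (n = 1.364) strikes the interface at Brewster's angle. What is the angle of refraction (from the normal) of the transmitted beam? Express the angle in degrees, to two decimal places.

θ_B = arctan(n₂/n₁) = arctan(1.364/1.471) = 42.84°.
Since θ_B + θ_t = 90° at Brewster incidence, θ_t = 90° − 42.84° = 47.16°.

θ_t ≈ 47.16°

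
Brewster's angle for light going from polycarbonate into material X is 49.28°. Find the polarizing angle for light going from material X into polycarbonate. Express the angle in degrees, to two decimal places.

The two Brewster angles are complementary: θ_B' = 90° − θ_B = 90° − 49.28° = 40.72°.

θ_B' ≈ 40.72°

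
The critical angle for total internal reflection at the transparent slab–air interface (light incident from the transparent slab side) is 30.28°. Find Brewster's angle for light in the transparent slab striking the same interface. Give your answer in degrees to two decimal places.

θ_B ≈ 26.76°

At the critical angle sin θ_c = n₂/n₁, giving n₂/n₁ = sin 30.28° = 0.5042.
Then tan θ_B = n₂/n₁ = 0.5042, so θ_B = arctan 0.5042 = 26.76°.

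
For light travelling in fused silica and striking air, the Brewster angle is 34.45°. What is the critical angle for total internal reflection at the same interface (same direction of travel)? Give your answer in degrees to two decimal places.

From Brewster, n₂/n₁ = tan θ_B = tan 34.45° = 0.6860.
Then sin θ_c = n₂/n₁ = 0.6860, so θ_c = arcsin 0.6860 = 43.31°.

θ_c ≈ 43.31°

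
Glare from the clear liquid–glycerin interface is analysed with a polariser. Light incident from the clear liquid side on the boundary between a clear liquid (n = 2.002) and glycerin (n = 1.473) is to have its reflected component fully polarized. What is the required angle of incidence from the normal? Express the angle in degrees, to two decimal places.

At Brewster's angle the reflected and refracted rays are perpendicular, which with Snell's law gives tan θ_B = n₂/n₁.
Here n₂/n₁ = 1.473/2.002 = 0.7358, and Brewster's law gives tan θ_B = n₂/n₁. Taking the arctangent, θ_B = 36.34°.

θ_B ≈ 36.34°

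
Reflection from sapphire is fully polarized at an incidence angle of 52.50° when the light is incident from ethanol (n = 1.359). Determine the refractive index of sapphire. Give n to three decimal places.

At Brewster's angle, tan θ_B = n₂/n₁ with n₁ on the incident side (ethanol) and n₂ on the transmitted side (sapphire).
n₂ = n₁ tan θ_B = 1.359 × tan 52.50° = 1.771.

n ≈ 1.771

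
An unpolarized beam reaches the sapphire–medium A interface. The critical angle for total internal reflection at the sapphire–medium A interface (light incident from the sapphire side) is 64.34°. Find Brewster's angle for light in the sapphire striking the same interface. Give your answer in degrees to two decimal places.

θ_B ≈ 42.03°

n₂/n₁ = sin θ_c = sin 64.34° = 0.9014.
tan θ_B equals the same ratio, so θ_B = arctan(0.9014) = 42.03°.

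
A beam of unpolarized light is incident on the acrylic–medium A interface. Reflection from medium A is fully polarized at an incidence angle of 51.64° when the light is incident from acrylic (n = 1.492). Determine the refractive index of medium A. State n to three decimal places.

Full polarization of the reflected beam means tan θ_B = n₂/n₁, where n₁ is the incident medium (acrylic).
n₂ = n₁ tan θ_B = 1.492 × tan 51.64° = 1.885.

n ≈ 1.885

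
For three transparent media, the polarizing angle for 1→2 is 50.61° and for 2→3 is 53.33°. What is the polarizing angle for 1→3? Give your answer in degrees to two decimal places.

n₂/n₁ = tan 50.61° = 1.2179 and n₃/n₂ = tan 53.33° = 1.3431.
n₃/n₁ = 1.6357. Then tan θ_B(1→3) = n₃/n₁, so θ_B(1→3) = arctan(1.6357) = 58.56°.

θ_B ≈ 58.56°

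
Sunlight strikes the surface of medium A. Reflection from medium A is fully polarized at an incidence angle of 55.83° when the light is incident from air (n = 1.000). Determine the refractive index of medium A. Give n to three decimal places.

n ≈ 1.473

Brewster's law: tan θ_B = n₂/n₁ (light incident in air, refracted into medium A).
n₂ = n₁ tan θ_B = 1.000 × tan 55.83° = 1.473.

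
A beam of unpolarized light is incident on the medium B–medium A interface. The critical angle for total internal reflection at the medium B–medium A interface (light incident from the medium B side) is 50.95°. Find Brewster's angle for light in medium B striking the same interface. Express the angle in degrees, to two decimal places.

θ_B ≈ 37.83°

n₂/n₁ = sin θ_c = sin 50.95° = 0.7766.
tan θ_B equals the same ratio, so θ_B = arctan(0.7766) = 37.83°.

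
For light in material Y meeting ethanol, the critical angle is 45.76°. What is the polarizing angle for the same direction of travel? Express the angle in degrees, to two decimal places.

sin θ_c = n₂/n₁, so n₂/n₁ = sin 45.76° = 0.7164.
Brewster: tan θ_B = n₂/n₁ = 0.7164.
θ_B = arctan(0.7164) = 35.62°.

θ_B ≈ 35.62°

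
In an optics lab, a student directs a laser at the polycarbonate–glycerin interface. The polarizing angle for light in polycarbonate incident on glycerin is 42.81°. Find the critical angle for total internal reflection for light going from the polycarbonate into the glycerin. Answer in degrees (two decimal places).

n₂/n₁ = tan 42.81° = 0.9263; the critical angle satisfies sin θ_c = n₂/n₁.
θ_c = arcsin(0.9263) = 67.87°.

θ_c ≈ 67.87°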